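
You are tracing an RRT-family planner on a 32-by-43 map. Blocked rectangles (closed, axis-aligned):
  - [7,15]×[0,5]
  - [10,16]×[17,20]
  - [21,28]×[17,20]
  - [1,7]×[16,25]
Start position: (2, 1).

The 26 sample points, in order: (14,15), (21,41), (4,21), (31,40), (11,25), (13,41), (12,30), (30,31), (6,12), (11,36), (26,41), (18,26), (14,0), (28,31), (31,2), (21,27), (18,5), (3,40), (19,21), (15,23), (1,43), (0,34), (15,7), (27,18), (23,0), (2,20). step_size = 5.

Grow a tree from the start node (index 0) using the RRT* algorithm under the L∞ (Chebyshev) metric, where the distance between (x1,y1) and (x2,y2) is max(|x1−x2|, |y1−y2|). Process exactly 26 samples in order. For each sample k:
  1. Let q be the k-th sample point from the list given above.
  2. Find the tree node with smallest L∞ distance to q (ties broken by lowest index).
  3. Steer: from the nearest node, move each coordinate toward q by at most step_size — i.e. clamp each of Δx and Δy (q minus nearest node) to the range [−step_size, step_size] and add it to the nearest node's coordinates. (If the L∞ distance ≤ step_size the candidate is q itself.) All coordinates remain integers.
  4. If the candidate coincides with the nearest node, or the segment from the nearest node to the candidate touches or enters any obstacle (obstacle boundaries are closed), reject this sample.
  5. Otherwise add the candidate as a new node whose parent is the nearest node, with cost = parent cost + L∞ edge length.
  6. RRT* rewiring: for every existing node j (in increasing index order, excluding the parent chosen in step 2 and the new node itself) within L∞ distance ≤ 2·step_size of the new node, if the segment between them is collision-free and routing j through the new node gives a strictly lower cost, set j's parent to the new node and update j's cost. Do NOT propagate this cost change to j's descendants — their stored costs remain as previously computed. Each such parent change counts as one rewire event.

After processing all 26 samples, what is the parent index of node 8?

1. q=(14,15) nearest=0 d=14 new=(7,6) → add node 1 parent=0 cost=5
2. q=(21,41) nearest=1 d=35 new=(12,11) → add node 2 parent=1 cost=10
3. q=(4,21) nearest=2 d=10 new=(7,16) → blocked by [1,7]×[16,25], reject
4. q=(31,40) nearest=2 d=29 new=(17,16) → add node 3 parent=2 cost=15
5. q=(11,25) nearest=3 d=9 new=(12,21) → blocked by [10,16]×[17,20], reject
6. q=(13,41) nearest=3 d=25 new=(13,21) → blocked by [10,16]×[17,20], reject
7. q=(12,30) nearest=3 d=14 new=(12,21) → blocked by [10,16]×[17,20], reject
8. q=(30,31) nearest=3 d=15 new=(22,21) → blocked by [21,28]×[17,20], reject
9. q=(6,12) nearest=1 d=6 new=(6,11) → add node 4 parent=1 cost=10
10. q=(11,36) nearest=3 d=20 new=(12,21) → blocked by [10,16]×[17,20], reject
11. q=(26,41) nearest=3 d=25 new=(22,21) → blocked by [21,28]×[17,20], reject
12. q=(18,26) nearest=3 d=10 new=(18,21) → add node 5 parent=3 cost=20
13. q=(14,0) nearest=1 d=7 new=(12,1) → blocked by [7,15]×[0,5], reject
14. q=(28,31) nearest=5 d=10 new=(23,26) → add node 6 parent=5 cost=25
15. q=(31,2) nearest=3 d=14 new=(22,11) → add node 7 parent=3 cost=20
16. q=(21,27) nearest=6 d=2 new=(21,27) → add node 8 parent=6 cost=27
17. q=(18,5) nearest=2 d=6 new=(17,6) → add node 9 parent=2 cost=15
18. q=(3,40) nearest=8 d=18 new=(16,32) → add node 10 parent=8 cost=32
19. q=(19,21) nearest=5 d=1 new=(19,21) → add node 11 parent=5 cost=21
20. q=(15,23) nearest=5 d=3 new=(15,23) → add node 12 parent=5 cost=23
21. q=(1,43) nearest=10 d=15 new=(11,37) → add node 13 parent=10 cost=37
22. q=(0,34) nearest=13 d=11 new=(6,34) → add node 14 parent=13 cost=42
23. q=(15,7) nearest=9 d=2 new=(15,7) → add node 15 parent=9 cost=17
24. q=(27,18) nearest=7 d=7 new=(27,16) → add node 16 parent=7 cost=25
25. q=(23,0) nearest=9 d=6 new=(22,1) → add node 17 parent=9 cost=20
26. q=(2,20) nearest=4 d=9 new=(2,16) → blocked by [1,7]×[16,25], reject

Parent of node 8: 6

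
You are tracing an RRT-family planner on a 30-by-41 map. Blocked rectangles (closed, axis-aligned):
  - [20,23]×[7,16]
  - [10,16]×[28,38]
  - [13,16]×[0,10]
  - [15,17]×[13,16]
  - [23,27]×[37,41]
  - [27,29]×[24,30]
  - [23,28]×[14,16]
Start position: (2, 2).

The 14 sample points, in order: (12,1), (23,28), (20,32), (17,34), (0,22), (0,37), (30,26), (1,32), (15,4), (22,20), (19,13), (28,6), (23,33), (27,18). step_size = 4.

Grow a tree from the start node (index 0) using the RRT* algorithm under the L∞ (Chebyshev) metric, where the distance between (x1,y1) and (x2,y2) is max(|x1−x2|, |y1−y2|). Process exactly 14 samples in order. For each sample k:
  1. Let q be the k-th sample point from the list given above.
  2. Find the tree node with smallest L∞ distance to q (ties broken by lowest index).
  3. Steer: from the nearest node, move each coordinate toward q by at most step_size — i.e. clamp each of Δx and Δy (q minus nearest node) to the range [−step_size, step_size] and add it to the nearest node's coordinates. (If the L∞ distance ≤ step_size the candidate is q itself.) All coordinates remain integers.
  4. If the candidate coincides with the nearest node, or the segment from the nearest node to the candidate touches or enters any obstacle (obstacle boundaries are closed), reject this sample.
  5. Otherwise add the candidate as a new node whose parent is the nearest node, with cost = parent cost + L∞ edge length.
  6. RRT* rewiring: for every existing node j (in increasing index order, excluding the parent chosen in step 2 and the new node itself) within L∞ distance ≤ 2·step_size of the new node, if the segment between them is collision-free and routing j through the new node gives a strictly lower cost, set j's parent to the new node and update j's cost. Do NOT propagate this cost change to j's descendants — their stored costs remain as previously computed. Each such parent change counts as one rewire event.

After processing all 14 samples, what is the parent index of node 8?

1. q=(12,1) nearest=0 d=10 new=(6,1) → add node 1 parent=0 cost=4
2. q=(23,28) nearest=0 d=26 new=(6,6) → add node 2 parent=0 cost=4
3. q=(20,32) nearest=2 d=26 new=(10,10) → add node 3 parent=2 cost=8
4. q=(17,34) nearest=3 d=24 new=(14,14) → add node 4 parent=3 cost=12
5. q=(0,22) nearest=3 d=12 new=(6,14) → add node 5 parent=3 cost=12
6. q=(0,37) nearest=4 d=23 new=(10,18) → add node 6 parent=4 cost=16
7. q=(30,26) nearest=4 d=16 new=(18,18) → blocked by [15,17]×[13,16], reject
8. q=(1,32) nearest=6 d=14 new=(6,22) → add node 7 parent=6 cost=20
9. q=(15,4) nearest=3 d=6 new=(14,6) → blocked by [13,16]×[0,10], reject
10. q=(22,20) nearest=4 d=8 new=(18,18) → blocked by [15,17]×[13,16], reject
11. q=(19,13) nearest=4 d=5 new=(18,13) → blocked by [15,17]×[13,16], reject
12. q=(28,6) nearest=4 d=14 new=(18,10) → blocked by [15,17]×[13,16], reject
13. q=(23,33) nearest=6 d=15 new=(14,22) → add node 8 parent=6 cost=20
14. q=(27,18) nearest=4 d=13 new=(18,18) → blocked by [15,17]×[13,16], reject

Parent of node 8: 6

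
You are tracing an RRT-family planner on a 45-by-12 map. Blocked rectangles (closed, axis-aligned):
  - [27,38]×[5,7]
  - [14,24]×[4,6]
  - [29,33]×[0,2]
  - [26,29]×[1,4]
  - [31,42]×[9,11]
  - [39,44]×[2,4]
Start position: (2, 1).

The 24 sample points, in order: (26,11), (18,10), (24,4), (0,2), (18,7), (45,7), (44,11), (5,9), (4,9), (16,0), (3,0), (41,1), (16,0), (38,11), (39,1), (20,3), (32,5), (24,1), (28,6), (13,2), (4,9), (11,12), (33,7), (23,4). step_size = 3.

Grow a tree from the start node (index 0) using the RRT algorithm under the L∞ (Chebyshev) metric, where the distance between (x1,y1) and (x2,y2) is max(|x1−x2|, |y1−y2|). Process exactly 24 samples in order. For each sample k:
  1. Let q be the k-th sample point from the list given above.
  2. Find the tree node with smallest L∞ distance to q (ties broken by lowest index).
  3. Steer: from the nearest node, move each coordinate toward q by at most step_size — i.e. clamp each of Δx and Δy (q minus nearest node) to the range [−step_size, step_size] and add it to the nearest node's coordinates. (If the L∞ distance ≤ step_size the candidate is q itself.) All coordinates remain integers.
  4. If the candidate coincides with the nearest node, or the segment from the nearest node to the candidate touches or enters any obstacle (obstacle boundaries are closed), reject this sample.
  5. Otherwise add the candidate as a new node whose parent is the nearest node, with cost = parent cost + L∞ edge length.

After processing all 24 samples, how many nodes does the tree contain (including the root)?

Node count: 17

1. q=(26,11) nearest=0 d=24 new=(5,4) → add node 1 parent=0 cost=3
2. q=(18,10) nearest=1 d=13 new=(8,7) → add node 2 parent=1 cost=6
3. q=(24,4) nearest=2 d=16 new=(11,4) → add node 3 parent=2 cost=9
4. q=(0,2) nearest=0 d=2 new=(0,2) → add node 4 parent=0 cost=2
5. q=(18,7) nearest=3 d=7 new=(14,7) → add node 5 parent=3 cost=12
6. q=(45,7) nearest=5 d=31 new=(17,7) → add node 6 parent=5 cost=15
7. q=(44,11) nearest=6 d=27 new=(20,10) → add node 7 parent=6 cost=18
8. q=(5,9) nearest=2 d=3 new=(5,9) → add node 8 parent=2 cost=9
9. q=(4,9) nearest=8 d=1 new=(4,9) → add node 9 parent=8 cost=10
10. q=(16,0) nearest=3 d=5 new=(14,1) → add node 10 parent=3 cost=12
11. q=(3,0) nearest=0 d=1 new=(3,0) → add node 11 parent=0 cost=1
12. q=(41,1) nearest=7 d=21 new=(23,7) → add node 12 parent=7 cost=21
13. q=(16,0) nearest=10 d=2 new=(16,0) → add node 13 parent=10 cost=14
14. q=(38,11) nearest=12 d=15 new=(26,10) → add node 14 parent=12 cost=24
15. q=(39,1) nearest=14 d=13 new=(29,7) → blocked by [27,38]×[5,7], reject
16. q=(20,3) nearest=6 d=4 new=(20,4) → blocked by [14,24]×[4,6], reject
17. q=(32,5) nearest=14 d=6 new=(29,7) → blocked by [27,38]×[5,7], reject
18. q=(24,1) nearest=12 d=6 new=(24,4) → blocked by [14,24]×[4,6], reject
19. q=(28,6) nearest=14 d=4 new=(28,7) → blocked by [27,38]×[5,7], reject
20. q=(13,2) nearest=10 d=1 new=(13,2) → add node 15 parent=10 cost=13
21. q=(4,9) nearest=9 d=0 → coincident, reject
22. q=(11,12) nearest=2 d=5 new=(11,10) → add node 16 parent=2 cost=9
23. q=(33,7) nearest=14 d=7 new=(29,7) → blocked by [27,38]×[5,7], reject
24. q=(23,4) nearest=12 d=3 new=(23,4) → blocked by [14,24]×[4,6], reject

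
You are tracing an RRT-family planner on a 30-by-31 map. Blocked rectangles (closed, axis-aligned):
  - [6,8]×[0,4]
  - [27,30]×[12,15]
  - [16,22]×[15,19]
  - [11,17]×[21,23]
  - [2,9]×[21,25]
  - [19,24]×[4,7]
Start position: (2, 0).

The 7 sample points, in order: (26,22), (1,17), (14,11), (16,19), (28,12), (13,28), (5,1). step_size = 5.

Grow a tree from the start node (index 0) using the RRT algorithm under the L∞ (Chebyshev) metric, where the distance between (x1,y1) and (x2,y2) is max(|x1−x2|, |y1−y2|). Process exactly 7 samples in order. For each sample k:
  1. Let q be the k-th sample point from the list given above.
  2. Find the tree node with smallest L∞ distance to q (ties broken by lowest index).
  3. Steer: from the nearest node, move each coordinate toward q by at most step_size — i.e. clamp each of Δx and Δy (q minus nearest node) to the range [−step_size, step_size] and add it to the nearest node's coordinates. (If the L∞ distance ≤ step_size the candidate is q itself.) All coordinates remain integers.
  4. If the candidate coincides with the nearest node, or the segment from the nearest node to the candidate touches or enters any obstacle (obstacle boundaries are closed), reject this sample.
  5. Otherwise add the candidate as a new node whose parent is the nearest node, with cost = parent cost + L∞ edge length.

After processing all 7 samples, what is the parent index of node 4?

1. q=(26,22) nearest=0 d=24 new=(7,5) → blocked by [6,8]×[0,4], reject
2. q=(1,17) nearest=0 d=17 new=(1,5) → add node 1 parent=0 cost=5
3. q=(14,11) nearest=0 d=12 new=(7,5) → blocked by [6,8]×[0,4], reject
4. q=(16,19) nearest=1 d=15 new=(6,10) → add node 2 parent=1 cost=10
5. q=(28,12) nearest=2 d=22 new=(11,12) → add node 3 parent=2 cost=15
6. q=(13,28) nearest=3 d=16 new=(13,17) → add node 4 parent=3 cost=20
7. q=(5,1) nearest=0 d=3 new=(5,1) → add node 5 parent=0 cost=3

Parent of node 4: 3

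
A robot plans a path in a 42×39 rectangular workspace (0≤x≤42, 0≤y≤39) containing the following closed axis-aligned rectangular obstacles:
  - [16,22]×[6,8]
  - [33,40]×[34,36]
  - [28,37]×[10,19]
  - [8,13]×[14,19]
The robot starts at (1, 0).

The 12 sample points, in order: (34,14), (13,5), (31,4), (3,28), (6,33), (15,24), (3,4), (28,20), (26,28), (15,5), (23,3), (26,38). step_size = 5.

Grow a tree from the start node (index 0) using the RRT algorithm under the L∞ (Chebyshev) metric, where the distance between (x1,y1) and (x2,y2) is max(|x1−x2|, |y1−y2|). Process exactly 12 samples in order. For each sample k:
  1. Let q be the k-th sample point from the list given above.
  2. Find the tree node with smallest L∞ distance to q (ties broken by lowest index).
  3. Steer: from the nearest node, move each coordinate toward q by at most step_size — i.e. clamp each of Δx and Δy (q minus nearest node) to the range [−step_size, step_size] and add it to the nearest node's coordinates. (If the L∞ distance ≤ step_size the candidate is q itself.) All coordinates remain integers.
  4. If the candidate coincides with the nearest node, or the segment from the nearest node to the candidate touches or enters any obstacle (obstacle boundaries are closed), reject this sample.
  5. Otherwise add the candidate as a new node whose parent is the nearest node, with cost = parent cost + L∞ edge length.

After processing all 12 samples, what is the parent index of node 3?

1. q=(34,14) nearest=0 d=33 new=(6,5) → add node 1 parent=0 cost=5
2. q=(13,5) nearest=1 d=7 new=(11,5) → add node 2 parent=1 cost=10
3. q=(31,4) nearest=2 d=20 new=(16,4) → add node 3 parent=2 cost=15
4. q=(3,28) nearest=1 d=23 new=(3,10) → add node 4 parent=1 cost=10
5. q=(6,33) nearest=4 d=23 new=(6,15) → add node 5 parent=4 cost=15
6. q=(15,24) nearest=5 d=9 new=(11,20) → blocked by [8,13]×[14,19], reject
7. q=(3,4) nearest=1 d=3 new=(3,4) → add node 6 parent=1 cost=8
8. q=(28,20) nearest=3 d=16 new=(21,9) → blocked by [16,22]×[6,8], reject
9. q=(26,28) nearest=5 d=20 new=(11,20) → blocked by [8,13]×[14,19], reject
10. q=(15,5) nearest=3 d=1 new=(15,5) → add node 7 parent=3 cost=16
11. q=(23,3) nearest=3 d=7 new=(21,3) → add node 8 parent=3 cost=20
12. q=(26,38) nearest=5 d=23 new=(11,20) → blocked by [8,13]×[14,19], reject

Parent of node 3: 2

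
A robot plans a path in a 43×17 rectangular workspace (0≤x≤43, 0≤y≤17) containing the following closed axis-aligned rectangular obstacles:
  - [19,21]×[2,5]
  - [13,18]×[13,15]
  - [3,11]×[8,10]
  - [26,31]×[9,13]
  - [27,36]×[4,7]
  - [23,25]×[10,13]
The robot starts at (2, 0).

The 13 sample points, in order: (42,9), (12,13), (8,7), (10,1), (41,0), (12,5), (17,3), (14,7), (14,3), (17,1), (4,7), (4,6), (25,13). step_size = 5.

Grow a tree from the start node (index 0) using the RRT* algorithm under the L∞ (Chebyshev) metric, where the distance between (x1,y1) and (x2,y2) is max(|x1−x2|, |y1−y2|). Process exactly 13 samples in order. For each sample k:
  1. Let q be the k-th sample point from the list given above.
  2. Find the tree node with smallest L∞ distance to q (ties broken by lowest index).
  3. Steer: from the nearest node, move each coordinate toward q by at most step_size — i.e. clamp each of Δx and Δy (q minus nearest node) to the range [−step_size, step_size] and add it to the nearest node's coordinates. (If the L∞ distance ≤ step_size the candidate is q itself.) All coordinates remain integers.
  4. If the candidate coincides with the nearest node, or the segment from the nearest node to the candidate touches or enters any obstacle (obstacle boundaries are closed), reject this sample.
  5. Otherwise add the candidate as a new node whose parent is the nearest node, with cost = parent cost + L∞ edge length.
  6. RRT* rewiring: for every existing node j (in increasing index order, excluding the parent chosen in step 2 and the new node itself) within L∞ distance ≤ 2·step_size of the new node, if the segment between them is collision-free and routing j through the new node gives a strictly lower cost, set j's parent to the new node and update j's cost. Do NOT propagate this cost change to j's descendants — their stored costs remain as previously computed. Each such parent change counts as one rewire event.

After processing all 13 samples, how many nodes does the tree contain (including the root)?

1. q=(42,9) nearest=0 d=40 new=(7,5) → add node 1 parent=0 cost=5
2. q=(12,13) nearest=1 d=8 new=(12,10) → blocked by [3,11]×[8,10], reject
3. q=(8,7) nearest=1 d=2 new=(8,7) → add node 2 parent=1 cost=7
4. q=(10,1) nearest=1 d=4 new=(10,1) → add node 3 parent=1 cost=9
5. q=(41,0) nearest=3 d=31 new=(15,0) → add node 4 parent=3 cost=14
6. q=(12,5) nearest=2 d=4 new=(12,5) → add node 5 parent=2 cost=11
7. q=(17,3) nearest=4 d=3 new=(17,3) → add node 6 parent=4 cost=17
8. q=(14,7) nearest=5 d=2 new=(14,7) → add node 7 parent=5 cost=13
9. q=(14,3) nearest=5 d=2 new=(14,3) → add node 8 parent=5 cost=13; rewire 6→8 (16<17)
10. q=(17,1) nearest=4 d=2 new=(17,1) → add node 9 parent=4 cost=16
11. q=(4,7) nearest=1 d=3 new=(4,7) → add node 10 parent=1 cost=8
12. q=(4,6) nearest=10 d=1 new=(4,6) → add node 11 parent=10 cost=9
13. q=(25,13) nearest=6 d=10 new=(22,8) → blocked by [19,21]×[2,5], reject

Node count: 12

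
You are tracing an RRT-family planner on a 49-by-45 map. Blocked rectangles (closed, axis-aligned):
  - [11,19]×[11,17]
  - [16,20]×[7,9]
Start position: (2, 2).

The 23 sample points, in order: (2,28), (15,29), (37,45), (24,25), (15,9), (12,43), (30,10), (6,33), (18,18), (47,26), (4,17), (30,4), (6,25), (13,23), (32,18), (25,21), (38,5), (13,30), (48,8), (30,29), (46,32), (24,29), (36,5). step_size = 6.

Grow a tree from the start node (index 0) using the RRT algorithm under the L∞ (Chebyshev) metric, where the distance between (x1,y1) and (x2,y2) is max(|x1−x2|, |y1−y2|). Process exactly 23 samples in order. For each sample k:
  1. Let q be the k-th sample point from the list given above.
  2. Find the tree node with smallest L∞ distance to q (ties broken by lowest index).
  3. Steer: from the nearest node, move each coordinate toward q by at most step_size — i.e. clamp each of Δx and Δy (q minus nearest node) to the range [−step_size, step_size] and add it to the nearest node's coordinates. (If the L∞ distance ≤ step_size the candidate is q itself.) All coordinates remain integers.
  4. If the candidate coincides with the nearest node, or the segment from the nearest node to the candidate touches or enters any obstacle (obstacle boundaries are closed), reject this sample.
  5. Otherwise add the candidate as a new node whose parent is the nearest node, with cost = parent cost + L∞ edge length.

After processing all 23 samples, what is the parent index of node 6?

Parent of node 6: 5

1. q=(2,28) nearest=0 d=26 new=(2,8) → add node 1 parent=0 cost=6
2. q=(15,29) nearest=1 d=21 new=(8,14) → add node 2 parent=1 cost=12
3. q=(37,45) nearest=2 d=31 new=(14,20) → blocked by [11,19]×[11,17], reject
4. q=(24,25) nearest=2 d=16 new=(14,20) → blocked by [11,19]×[11,17], reject
5. q=(15,9) nearest=2 d=7 new=(14,9) → blocked by [11,19]×[11,17], reject
6. q=(12,43) nearest=2 d=29 new=(12,20) → add node 3 parent=2 cost=18
7. q=(30,10) nearest=3 d=18 new=(18,14) → blocked by [11,19]×[11,17], reject
8. q=(6,33) nearest=3 d=13 new=(6,26) → add node 4 parent=3 cost=24
9. q=(18,18) nearest=3 d=6 new=(18,18) → add node 5 parent=3 cost=24
10. q=(47,26) nearest=5 d=29 new=(24,24) → add node 6 parent=5 cost=30
11. q=(4,17) nearest=2 d=4 new=(4,17) → add node 7 parent=2 cost=16
12. q=(30,4) nearest=5 d=14 new=(24,12) → blocked by [11,19]×[11,17], reject
13. q=(6,25) nearest=4 d=1 new=(6,25) → add node 8 parent=4 cost=25
14. q=(13,23) nearest=3 d=3 new=(13,23) → add node 9 parent=3 cost=21
15. q=(32,18) nearest=6 d=8 new=(30,18) → add node 10 parent=6 cost=36
16. q=(25,21) nearest=6 d=3 new=(25,21) → add node 11 parent=6 cost=33
17. q=(38,5) nearest=10 d=13 new=(36,12) → add node 12 parent=10 cost=42
18. q=(13,30) nearest=4 d=7 new=(12,30) → add node 13 parent=4 cost=30
19. q=(48,8) nearest=12 d=12 new=(42,8) → add node 14 parent=12 cost=48
20. q=(30,29) nearest=6 d=6 new=(30,29) → add node 15 parent=6 cost=36
21. q=(46,32) nearest=10 d=16 new=(36,24) → add node 16 parent=10 cost=42
22. q=(24,29) nearest=6 d=5 new=(24,29) → add node 17 parent=6 cost=35
23. q=(36,5) nearest=14 d=6 new=(36,5) → add node 18 parent=14 cost=54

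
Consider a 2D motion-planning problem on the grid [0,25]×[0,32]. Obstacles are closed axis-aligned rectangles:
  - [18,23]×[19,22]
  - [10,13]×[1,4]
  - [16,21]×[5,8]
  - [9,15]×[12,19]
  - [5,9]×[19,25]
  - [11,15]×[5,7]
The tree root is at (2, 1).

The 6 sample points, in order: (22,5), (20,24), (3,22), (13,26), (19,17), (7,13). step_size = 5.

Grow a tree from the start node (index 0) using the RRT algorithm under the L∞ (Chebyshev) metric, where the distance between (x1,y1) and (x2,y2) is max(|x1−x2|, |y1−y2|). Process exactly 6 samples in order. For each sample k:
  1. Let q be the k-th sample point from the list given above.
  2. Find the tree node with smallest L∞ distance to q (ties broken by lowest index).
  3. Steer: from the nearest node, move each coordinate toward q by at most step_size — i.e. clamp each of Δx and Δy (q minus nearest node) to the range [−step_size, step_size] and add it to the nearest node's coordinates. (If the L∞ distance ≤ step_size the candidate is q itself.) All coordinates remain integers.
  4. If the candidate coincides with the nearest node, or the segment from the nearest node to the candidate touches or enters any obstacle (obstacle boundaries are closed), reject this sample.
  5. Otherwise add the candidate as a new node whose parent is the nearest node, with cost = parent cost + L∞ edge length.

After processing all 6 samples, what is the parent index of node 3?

1. q=(22,5) nearest=0 d=20 new=(7,5) → add node 1 parent=0 cost=5
2. q=(20,24) nearest=1 d=19 new=(12,10) → add node 2 parent=1 cost=10
3. q=(3,22) nearest=2 d=12 new=(7,15) → blocked by [9,15]×[12,19], reject
4. q=(13,26) nearest=2 d=16 new=(13,15) → blocked by [9,15]×[12,19], reject
5. q=(19,17) nearest=2 d=7 new=(17,15) → blocked by [9,15]×[12,19], reject
6. q=(7,13) nearest=2 d=5 new=(7,13) → add node 3 parent=2 cost=15

Parent of node 3: 2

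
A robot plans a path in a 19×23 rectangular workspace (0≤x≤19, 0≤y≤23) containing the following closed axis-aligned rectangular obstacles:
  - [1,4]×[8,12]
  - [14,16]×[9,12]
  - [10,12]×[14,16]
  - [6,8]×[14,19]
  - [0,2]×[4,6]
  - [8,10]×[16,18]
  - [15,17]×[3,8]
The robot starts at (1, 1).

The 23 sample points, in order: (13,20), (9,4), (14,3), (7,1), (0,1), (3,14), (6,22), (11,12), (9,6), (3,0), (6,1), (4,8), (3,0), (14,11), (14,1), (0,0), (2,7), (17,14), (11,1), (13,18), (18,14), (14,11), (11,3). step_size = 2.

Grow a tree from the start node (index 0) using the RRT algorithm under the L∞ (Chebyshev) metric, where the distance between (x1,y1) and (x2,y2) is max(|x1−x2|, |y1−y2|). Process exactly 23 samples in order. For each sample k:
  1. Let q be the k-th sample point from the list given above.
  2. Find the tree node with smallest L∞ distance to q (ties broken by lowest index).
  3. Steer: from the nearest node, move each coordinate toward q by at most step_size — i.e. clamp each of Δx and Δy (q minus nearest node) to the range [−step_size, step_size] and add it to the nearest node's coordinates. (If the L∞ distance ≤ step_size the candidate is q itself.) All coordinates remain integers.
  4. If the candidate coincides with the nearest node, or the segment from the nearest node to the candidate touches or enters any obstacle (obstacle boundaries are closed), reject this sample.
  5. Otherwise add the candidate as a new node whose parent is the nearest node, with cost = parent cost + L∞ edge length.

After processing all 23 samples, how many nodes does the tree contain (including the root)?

1. q=(13,20) nearest=0 d=19 new=(3,3) → add node 1 parent=0 cost=2
2. q=(9,4) nearest=1 d=6 new=(5,4) → add node 2 parent=1 cost=4
3. q=(14,3) nearest=2 d=9 new=(7,3) → add node 3 parent=2 cost=6
4. q=(7,1) nearest=3 d=2 new=(7,1) → add node 4 parent=3 cost=8
5. q=(0,1) nearest=0 d=1 new=(0,1) → add node 5 parent=0 cost=1
6. q=(3,14) nearest=2 d=10 new=(3,6) → add node 6 parent=2 cost=6
7. q=(6,22) nearest=6 d=16 new=(5,8) → add node 7 parent=6 cost=8
8. q=(11,12) nearest=7 d=6 new=(7,10) → add node 8 parent=7 cost=10
9. q=(9,6) nearest=3 d=3 new=(9,5) → add node 9 parent=3 cost=8
10. q=(3,0) nearest=0 d=2 new=(3,0) → add node 10 parent=0 cost=2
11. q=(6,1) nearest=4 d=1 new=(6,1) → add node 11 parent=4 cost=9
12. q=(4,8) nearest=7 d=1 new=(4,8) → blocked by [1,4]×[8,12], reject
13. q=(3,0) nearest=10 d=0 → coincident, reject
14. q=(14,11) nearest=9 d=6 new=(11,7) → add node 12 parent=9 cost=10
15. q=(14,1) nearest=9 d=5 new=(11,3) → add node 13 parent=9 cost=10
16. q=(0,0) nearest=0 d=1 new=(0,0) → add node 14 parent=0 cost=1
17. q=(2,7) nearest=6 d=1 new=(2,7) → add node 15 parent=6 cost=7
18. q=(17,14) nearest=12 d=7 new=(13,9) → add node 16 parent=12 cost=12
19. q=(11,1) nearest=13 d=2 new=(11,1) → add node 17 parent=13 cost=12
20. q=(13,18) nearest=8 d=8 new=(9,12) → add node 18 parent=8 cost=12
21. q=(18,14) nearest=16 d=5 new=(15,11) → blocked by [14,16]×[9,12], reject
22. q=(14,11) nearest=16 d=2 new=(14,11) → blocked by [14,16]×[9,12], reject
23. q=(11,3) nearest=13 d=0 → coincident, reject

Node count: 19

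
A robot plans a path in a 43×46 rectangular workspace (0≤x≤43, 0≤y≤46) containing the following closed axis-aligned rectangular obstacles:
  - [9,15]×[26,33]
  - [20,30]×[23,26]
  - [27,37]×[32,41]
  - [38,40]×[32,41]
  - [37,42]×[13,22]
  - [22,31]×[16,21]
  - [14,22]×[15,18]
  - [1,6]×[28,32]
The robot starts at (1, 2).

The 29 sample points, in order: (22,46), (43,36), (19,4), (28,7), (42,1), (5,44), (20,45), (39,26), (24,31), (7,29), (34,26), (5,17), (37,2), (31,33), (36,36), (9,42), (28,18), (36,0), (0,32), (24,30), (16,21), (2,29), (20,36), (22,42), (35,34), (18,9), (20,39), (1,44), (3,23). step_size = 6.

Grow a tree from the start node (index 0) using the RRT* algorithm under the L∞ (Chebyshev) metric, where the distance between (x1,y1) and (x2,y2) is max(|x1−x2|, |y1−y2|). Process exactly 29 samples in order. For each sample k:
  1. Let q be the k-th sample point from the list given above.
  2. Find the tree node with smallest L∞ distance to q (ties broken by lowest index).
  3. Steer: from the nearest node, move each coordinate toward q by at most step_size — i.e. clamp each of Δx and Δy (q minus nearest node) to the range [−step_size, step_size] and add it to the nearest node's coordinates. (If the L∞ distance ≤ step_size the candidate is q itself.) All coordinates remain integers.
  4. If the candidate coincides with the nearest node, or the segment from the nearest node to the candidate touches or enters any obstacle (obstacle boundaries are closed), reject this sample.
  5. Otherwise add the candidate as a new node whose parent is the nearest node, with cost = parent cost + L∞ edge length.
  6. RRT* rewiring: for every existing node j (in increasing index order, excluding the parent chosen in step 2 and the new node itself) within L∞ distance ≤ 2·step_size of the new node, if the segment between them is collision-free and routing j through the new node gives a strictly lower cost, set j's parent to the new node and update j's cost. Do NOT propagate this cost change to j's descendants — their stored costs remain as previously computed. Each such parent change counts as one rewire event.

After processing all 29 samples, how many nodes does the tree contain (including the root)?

1. q=(22,46) nearest=0 d=44 new=(7,8) → add node 1 parent=0 cost=6
2. q=(43,36) nearest=1 d=36 new=(13,14) → add node 2 parent=1 cost=12
3. q=(19,4) nearest=2 d=10 new=(19,8) → add node 3 parent=2 cost=18
4. q=(28,7) nearest=3 d=9 new=(25,7) → add node 4 parent=3 cost=24
5. q=(42,1) nearest=4 d=17 new=(31,1) → add node 5 parent=4 cost=30
6. q=(5,44) nearest=2 d=30 new=(7,20) → add node 6 parent=2 cost=18
7. q=(20,45) nearest=6 d=25 new=(13,26) → blocked by [9,15]×[26,33], reject
8. q=(39,26) nearest=4 d=19 new=(31,13) → add node 7 parent=4 cost=30
9. q=(24,31) nearest=2 d=17 new=(19,20) → blocked by [14,22]×[15,18], reject
10. q=(7,29) nearest=6 d=9 new=(7,26) → add node 8 parent=6 cost=24
11. q=(34,26) nearest=7 d=13 new=(34,19) → add node 9 parent=7 cost=36
12. q=(5,17) nearest=6 d=3 new=(5,17) → add node 10 parent=6 cost=21
13. q=(37,2) nearest=5 d=6 new=(37,2) → add node 11 parent=5 cost=36
14. q=(31,33) nearest=9 d=14 new=(31,25) → add node 12 parent=9 cost=42
15. q=(36,36) nearest=12 d=11 new=(36,31) → add node 13 parent=12 cost=48
16. q=(9,42) nearest=8 d=16 new=(9,32) → blocked by [9,15]×[26,33], reject
17. q=(28,18) nearest=7 d=5 new=(28,18) → blocked by [22,31]×[16,21], reject
18. q=(36,0) nearest=11 d=2 new=(36,0) → add node 14 parent=11 cost=38
19. q=(0,32) nearest=8 d=7 new=(1,32) → blocked by [1,6]×[28,32], reject
20. q=(24,30) nearest=12 d=7 new=(25,30) → blocked by [20,30]×[23,26], reject
21. q=(16,21) nearest=2 d=7 new=(16,20) → blocked by [14,22]×[15,18], reject
22. q=(2,29) nearest=8 d=5 new=(2,29) → blocked by [1,6]×[28,32], reject
23. q=(20,36) nearest=12 d=11 new=(25,31) → blocked by [20,30]×[23,26], reject
24. q=(22,42) nearest=13 d=14 new=(30,37) → blocked by [27,37]×[32,41], reject
25. q=(35,34) nearest=13 d=3 new=(35,34) → blocked by [27,37]×[32,41], reject
26. q=(18,9) nearest=3 d=1 new=(18,9) → add node 15 parent=3 cost=19
27. q=(20,39) nearest=8 d=13 new=(13,32) → blocked by [9,15]×[26,33], reject
28. q=(1,44) nearest=8 d=18 new=(1,32) → blocked by [1,6]×[28,32], reject
29. q=(3,23) nearest=6 d=4 new=(3,23) → add node 16 parent=6 cost=22

Node count: 17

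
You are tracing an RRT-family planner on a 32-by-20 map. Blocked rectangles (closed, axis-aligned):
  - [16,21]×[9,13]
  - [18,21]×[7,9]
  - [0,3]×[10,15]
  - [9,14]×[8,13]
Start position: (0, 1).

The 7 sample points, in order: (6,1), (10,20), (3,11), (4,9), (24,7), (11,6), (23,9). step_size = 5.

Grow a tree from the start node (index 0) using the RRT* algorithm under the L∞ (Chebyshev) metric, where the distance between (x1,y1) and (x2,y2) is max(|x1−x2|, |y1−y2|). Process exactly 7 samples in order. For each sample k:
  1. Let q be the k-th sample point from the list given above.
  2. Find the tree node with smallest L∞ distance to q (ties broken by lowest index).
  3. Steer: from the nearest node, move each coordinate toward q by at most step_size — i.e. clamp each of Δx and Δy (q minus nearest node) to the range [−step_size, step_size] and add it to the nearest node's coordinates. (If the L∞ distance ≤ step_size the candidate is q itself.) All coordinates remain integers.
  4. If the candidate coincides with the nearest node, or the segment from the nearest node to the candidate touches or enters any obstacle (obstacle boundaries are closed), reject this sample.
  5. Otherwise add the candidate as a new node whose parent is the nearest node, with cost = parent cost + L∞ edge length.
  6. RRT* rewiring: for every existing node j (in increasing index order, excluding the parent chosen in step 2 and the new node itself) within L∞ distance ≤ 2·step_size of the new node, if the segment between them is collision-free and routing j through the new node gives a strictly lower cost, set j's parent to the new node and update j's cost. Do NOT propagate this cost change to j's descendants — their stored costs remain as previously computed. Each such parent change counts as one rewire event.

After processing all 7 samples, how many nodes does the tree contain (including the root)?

Node count: 6

1. q=(6,1) nearest=0 d=6 new=(5,1) → add node 1 parent=0 cost=5
2. q=(10,20) nearest=0 d=19 new=(5,6) → add node 2 parent=0 cost=5
3. q=(3,11) nearest=2 d=5 new=(3,11) → blocked by [0,3]×[10,15], reject
4. q=(4,9) nearest=2 d=3 new=(4,9) → add node 3 parent=2 cost=8
5. q=(24,7) nearest=1 d=19 new=(10,6) → add node 4 parent=1 cost=10
6. q=(11,6) nearest=4 d=1 new=(11,6) → add node 5 parent=4 cost=11
7. q=(23,9) nearest=5 d=12 new=(16,9) → blocked by [16,21]×[9,13], reject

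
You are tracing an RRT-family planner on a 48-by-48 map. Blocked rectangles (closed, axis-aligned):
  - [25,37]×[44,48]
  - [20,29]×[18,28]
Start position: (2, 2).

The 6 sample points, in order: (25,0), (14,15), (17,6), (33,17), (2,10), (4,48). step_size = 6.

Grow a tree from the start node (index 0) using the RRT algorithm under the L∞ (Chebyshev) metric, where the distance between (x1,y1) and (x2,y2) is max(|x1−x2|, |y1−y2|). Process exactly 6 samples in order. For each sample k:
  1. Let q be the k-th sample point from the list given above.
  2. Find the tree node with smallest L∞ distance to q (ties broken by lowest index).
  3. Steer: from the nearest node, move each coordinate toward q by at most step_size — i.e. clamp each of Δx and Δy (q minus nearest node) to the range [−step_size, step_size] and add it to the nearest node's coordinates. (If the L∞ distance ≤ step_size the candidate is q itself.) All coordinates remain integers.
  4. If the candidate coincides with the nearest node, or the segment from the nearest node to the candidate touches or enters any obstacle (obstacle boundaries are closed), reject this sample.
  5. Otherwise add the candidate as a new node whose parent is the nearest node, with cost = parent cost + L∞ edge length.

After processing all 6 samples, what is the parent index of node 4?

1. q=(25,0) nearest=0 d=23 new=(8,0) → add node 1 parent=0 cost=6
2. q=(14,15) nearest=0 d=13 new=(8,8) → add node 2 parent=0 cost=6
3. q=(17,6) nearest=1 d=9 new=(14,6) → add node 3 parent=1 cost=12
4. q=(33,17) nearest=3 d=19 new=(20,12) → add node 4 parent=3 cost=18
5. q=(2,10) nearest=2 d=6 new=(2,10) → add node 5 parent=2 cost=12
6. q=(4,48) nearest=4 d=36 new=(14,18) → add node 6 parent=4 cost=24

Parent of node 4: 3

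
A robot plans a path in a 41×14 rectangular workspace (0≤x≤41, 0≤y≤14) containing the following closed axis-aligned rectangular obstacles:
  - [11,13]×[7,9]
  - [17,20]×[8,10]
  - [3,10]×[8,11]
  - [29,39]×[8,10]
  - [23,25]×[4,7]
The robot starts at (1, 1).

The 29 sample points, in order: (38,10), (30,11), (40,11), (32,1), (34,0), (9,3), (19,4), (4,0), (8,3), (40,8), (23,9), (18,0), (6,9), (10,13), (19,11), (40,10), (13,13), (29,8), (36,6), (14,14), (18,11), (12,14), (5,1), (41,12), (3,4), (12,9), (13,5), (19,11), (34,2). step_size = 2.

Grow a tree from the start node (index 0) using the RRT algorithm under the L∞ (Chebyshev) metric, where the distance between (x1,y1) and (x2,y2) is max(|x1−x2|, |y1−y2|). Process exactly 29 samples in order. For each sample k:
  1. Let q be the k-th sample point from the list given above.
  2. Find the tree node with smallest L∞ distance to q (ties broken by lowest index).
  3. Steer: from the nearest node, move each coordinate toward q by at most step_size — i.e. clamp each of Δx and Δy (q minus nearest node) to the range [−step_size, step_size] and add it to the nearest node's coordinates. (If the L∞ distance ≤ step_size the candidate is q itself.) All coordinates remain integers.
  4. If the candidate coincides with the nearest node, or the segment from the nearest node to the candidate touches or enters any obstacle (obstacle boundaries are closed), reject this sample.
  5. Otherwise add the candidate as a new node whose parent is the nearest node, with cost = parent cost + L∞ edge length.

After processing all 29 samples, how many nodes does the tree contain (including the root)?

Node count: 17

1. q=(38,10) nearest=0 d=37 new=(3,3) → add node 1 parent=0 cost=2
2. q=(30,11) nearest=1 d=27 new=(5,5) → add node 2 parent=1 cost=4
3. q=(40,11) nearest=2 d=35 new=(7,7) → add node 3 parent=2 cost=6
4. q=(32,1) nearest=3 d=25 new=(9,5) → add node 4 parent=3 cost=8
5. q=(34,0) nearest=4 d=25 new=(11,3) → add node 5 parent=4 cost=10
6. q=(9,3) nearest=4 d=2 new=(9,3) → add node 6 parent=4 cost=10
7. q=(19,4) nearest=5 d=8 new=(13,4) → add node 7 parent=5 cost=12
8. q=(4,0) nearest=0 d=3 new=(3,0) → add node 8 parent=0 cost=2
9. q=(8,3) nearest=6 d=1 new=(8,3) → add node 9 parent=6 cost=11
10. q=(40,8) nearest=7 d=27 new=(15,6) → add node 10 parent=7 cost=14
11. q=(23,9) nearest=10 d=8 new=(17,8) → blocked by [17,20]×[8,10], reject
12. q=(18,0) nearest=7 d=5 new=(15,2) → add node 11 parent=7 cost=14
13. q=(6,9) nearest=3 d=2 new=(6,9) → blocked by [3,10]×[8,11], reject
14. q=(10,13) nearest=3 d=6 new=(9,9) → blocked by [3,10]×[8,11], reject
15. q=(19,11) nearest=10 d=5 new=(17,8) → blocked by [17,20]×[8,10], reject
16. q=(40,10) nearest=10 d=25 new=(17,8) → blocked by [17,20]×[8,10], reject
17. q=(13,13) nearest=3 d=6 new=(9,9) → blocked by [3,10]×[8,11], reject
18. q=(29,8) nearest=10 d=14 new=(17,8) → blocked by [17,20]×[8,10], reject
19. q=(36,6) nearest=10 d=21 new=(17,6) → add node 12 parent=10 cost=16
20. q=(14,14) nearest=3 d=7 new=(9,9) → blocked by [3,10]×[8,11], reject
21. q=(18,11) nearest=10 d=5 new=(17,8) → blocked by [17,20]×[8,10], reject
22. q=(12,14) nearest=3 d=7 new=(9,9) → blocked by [3,10]×[8,11], reject
23. q=(5,1) nearest=1 d=2 new=(5,1) → add node 13 parent=1 cost=4
24. q=(41,12) nearest=12 d=24 new=(19,8) → blocked by [17,20]×[8,10], reject
25. q=(3,4) nearest=1 d=1 new=(3,4) → add node 14 parent=1 cost=3
26. q=(12,9) nearest=10 d=3 new=(13,8) → blocked by [11,13]×[7,9], reject
27. q=(13,5) nearest=7 d=1 new=(13,5) → add node 15 parent=7 cost=13
28. q=(19,11) nearest=10 d=5 new=(17,8) → blocked by [17,20]×[8,10], reject
29. q=(34,2) nearest=12 d=17 new=(19,4) → add node 16 parent=12 cost=18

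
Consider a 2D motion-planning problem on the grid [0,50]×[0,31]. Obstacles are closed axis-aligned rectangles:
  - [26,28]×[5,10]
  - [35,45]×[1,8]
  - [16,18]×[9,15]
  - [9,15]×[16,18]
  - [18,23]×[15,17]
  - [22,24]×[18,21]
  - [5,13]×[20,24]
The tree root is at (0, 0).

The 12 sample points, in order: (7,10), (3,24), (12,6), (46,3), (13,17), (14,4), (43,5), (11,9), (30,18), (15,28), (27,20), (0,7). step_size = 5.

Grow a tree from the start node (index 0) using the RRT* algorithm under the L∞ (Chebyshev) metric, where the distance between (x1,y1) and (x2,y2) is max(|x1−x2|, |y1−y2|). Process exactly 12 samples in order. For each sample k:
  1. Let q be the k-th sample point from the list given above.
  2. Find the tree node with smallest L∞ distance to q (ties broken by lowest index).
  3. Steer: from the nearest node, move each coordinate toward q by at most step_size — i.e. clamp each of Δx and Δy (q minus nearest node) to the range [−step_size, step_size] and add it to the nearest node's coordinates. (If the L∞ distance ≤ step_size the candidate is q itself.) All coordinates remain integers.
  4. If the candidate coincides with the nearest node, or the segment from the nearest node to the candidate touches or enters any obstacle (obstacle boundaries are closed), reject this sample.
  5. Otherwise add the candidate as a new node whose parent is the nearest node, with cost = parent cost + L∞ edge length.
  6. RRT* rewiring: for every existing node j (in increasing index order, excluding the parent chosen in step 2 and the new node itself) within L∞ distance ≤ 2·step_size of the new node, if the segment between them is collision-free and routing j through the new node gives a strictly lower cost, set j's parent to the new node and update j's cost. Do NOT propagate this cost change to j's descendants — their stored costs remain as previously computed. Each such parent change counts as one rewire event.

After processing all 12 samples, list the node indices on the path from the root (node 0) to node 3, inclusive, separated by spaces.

Path: 0 1 3

1. q=(7,10) nearest=0 d=10 new=(5,5) → add node 1 parent=0 cost=5
2. q=(3,24) nearest=1 d=19 new=(3,10) → add node 2 parent=1 cost=10
3. q=(12,6) nearest=1 d=7 new=(10,6) → add node 3 parent=1 cost=10
4. q=(46,3) nearest=3 d=36 new=(15,3) → add node 4 parent=3 cost=15
5. q=(13,17) nearest=2 d=10 new=(8,15) → add node 5 parent=2 cost=15
6. q=(14,4) nearest=4 d=1 new=(14,4) → add node 6 parent=4 cost=16
7. q=(43,5) nearest=4 d=28 new=(20,5) → add node 7 parent=4 cost=20
8. q=(11,9) nearest=3 d=3 new=(11,9) → add node 8 parent=3 cost=13
9. q=(30,18) nearest=7 d=13 new=(25,10) → add node 9 parent=7 cost=25
10. q=(15,28) nearest=5 d=13 new=(13,20) → blocked by [9,15]×[16,18], reject
11. q=(27,20) nearest=9 d=10 new=(27,15) → add node 10 parent=9 cost=30
12. q=(0,7) nearest=2 d=3 new=(0,7) → add node 11 parent=2 cost=13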